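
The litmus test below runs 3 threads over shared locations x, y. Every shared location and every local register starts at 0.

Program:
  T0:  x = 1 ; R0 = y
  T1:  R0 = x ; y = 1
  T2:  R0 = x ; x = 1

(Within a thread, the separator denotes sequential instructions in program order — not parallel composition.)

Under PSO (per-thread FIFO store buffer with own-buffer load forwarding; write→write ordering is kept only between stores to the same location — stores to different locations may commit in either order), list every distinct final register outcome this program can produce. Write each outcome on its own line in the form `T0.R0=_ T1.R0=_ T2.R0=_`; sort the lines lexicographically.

outcome vector order: (T0.R0,T1.R0,T2.R0)
|PSO outcomes| = 8

T0.R0=0 T1.R0=0 T2.R0=0
T0.R0=0 T1.R0=0 T2.R0=1
T0.R0=0 T1.R0=1 T2.R0=0
T0.R0=0 T1.R0=1 T2.R0=1
T0.R0=1 T1.R0=0 T2.R0=0
T0.R0=1 T1.R0=0 T2.R0=1
T0.R0=1 T1.R0=1 T2.R0=0
T0.R0=1 T1.R0=1 T2.R0=1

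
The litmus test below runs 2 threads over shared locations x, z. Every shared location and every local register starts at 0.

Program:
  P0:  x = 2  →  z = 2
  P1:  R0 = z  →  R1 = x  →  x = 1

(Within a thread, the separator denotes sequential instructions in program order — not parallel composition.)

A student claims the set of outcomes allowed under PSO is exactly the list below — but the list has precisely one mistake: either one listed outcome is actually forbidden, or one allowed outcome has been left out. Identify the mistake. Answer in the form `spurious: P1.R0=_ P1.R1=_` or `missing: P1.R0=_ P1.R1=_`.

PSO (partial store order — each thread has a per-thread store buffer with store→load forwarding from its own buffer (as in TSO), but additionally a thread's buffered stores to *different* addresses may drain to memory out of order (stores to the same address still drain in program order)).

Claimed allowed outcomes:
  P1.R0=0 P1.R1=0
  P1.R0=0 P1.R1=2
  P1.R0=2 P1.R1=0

missing: P1.R0=2 P1.R1=2

outcome vector order: (P1.R0,P1.R1)
[PSO] allowed = {<0 0>; <0 2>; <2 0>; <2 2>}
PSO∖claimed = {<2 2>}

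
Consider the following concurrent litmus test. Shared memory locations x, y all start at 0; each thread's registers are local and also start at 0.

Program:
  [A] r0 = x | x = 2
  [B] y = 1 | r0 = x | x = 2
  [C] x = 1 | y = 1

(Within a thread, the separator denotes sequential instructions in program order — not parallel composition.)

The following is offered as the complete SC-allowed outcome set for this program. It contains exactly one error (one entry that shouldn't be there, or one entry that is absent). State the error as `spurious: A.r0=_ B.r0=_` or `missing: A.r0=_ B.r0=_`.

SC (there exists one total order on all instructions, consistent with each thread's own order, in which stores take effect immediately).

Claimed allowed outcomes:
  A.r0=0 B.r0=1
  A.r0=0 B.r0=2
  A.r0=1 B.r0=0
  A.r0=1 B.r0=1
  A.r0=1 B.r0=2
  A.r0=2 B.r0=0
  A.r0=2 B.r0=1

missing: A.r0=0 B.r0=0

outcome vector order: (A.r0,B.r0)
[SC] allowed = {00 01 02 10 11 12 20 21}
SC∖claimed = {00}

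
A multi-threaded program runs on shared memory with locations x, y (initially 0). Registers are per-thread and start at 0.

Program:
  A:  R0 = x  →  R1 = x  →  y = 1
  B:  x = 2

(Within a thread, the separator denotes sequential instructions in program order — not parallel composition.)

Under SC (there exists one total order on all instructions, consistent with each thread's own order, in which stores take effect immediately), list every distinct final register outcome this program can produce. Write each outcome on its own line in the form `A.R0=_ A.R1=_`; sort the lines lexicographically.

A.R0=0 A.R1=0
A.R0=0 A.R1=2
A.R0=2 A.R1=2

outcome vector order: (A.R0,A.R1)
|SC outcomes| = 3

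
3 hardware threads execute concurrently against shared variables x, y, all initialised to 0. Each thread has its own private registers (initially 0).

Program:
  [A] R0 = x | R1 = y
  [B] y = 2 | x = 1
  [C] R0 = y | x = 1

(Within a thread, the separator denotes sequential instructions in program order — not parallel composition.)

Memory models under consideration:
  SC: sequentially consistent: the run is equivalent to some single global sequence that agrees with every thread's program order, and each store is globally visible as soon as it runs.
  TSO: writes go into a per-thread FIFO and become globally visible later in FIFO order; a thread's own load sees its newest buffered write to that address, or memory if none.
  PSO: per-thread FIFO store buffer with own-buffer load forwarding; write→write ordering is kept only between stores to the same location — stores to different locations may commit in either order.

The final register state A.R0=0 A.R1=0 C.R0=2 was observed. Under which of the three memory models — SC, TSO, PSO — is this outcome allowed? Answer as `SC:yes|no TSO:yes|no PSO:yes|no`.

outcome vector order: (A.R0,A.R1,C.R0)
[SC] allowed = {000, 002, 020, 022, 100, 120, 122}
[TSO] allowed = {000, 002, 020, 022, 100, 120, 122}
[PSO] allowed = {000, 002, 020, 022, 100, 102, 120, 122}
target 002 ∈ {SC,TSO,PSO}

SC:yes TSO:yes PSO:yes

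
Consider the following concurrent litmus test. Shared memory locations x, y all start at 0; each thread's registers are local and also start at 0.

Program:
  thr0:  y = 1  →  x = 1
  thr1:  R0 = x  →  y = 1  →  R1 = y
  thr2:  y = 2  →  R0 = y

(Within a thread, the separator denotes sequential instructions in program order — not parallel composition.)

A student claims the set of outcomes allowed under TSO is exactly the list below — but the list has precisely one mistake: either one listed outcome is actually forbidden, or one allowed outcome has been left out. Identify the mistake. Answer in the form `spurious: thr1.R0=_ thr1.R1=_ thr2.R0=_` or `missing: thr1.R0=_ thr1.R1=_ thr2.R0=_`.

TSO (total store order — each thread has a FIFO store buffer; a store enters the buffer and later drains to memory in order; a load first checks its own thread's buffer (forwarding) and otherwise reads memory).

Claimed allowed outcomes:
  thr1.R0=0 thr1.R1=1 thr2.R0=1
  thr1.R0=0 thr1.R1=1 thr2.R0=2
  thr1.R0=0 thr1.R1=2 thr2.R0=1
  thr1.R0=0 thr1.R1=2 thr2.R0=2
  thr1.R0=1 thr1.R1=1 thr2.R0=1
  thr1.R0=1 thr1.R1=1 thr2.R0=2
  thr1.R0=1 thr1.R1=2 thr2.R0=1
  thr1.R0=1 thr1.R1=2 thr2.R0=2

outcome vector order: (thr1.R0,thr1.R1,thr2.R0)
under TSO → <0 1 1>; <0 1 2>; <0 2 1>; <0 2 2>; <1 1 1>; <1 1 2>; <1 2 2>
claimed∖TSO = {<1 2 1>}

spurious: thr1.R0=1 thr1.R1=2 thr2.R0=1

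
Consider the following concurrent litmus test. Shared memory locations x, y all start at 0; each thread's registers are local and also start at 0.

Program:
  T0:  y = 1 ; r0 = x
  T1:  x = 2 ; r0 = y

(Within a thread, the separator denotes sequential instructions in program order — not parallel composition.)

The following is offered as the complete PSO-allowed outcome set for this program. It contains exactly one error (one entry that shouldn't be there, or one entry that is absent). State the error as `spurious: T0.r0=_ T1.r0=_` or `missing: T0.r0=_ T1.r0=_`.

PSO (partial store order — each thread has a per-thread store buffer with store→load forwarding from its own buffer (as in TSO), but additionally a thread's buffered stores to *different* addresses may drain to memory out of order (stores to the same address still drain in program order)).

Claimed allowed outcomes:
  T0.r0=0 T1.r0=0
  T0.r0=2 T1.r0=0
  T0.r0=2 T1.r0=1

missing: T0.r0=0 T1.r0=1

outcome vector order: (T0.r0,T1.r0)
PSO: 4 outcomes — {0/0; 0/1; 2/0; 2/1}
PSO∖claimed = {0/1}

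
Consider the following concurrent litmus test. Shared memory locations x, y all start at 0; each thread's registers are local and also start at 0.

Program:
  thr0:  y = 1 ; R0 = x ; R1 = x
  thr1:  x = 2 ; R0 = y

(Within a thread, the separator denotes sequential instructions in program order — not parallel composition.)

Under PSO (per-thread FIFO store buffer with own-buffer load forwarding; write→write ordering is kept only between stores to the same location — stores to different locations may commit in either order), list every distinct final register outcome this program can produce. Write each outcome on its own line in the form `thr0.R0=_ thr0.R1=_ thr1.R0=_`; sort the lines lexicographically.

outcome vector order: (thr0.R0,thr0.R1,thr1.R0)
|PSO outcomes| = 6

thr0.R0=0 thr0.R1=0 thr1.R0=0
thr0.R0=0 thr0.R1=0 thr1.R0=1
thr0.R0=0 thr0.R1=2 thr1.R0=0
thr0.R0=0 thr0.R1=2 thr1.R0=1
thr0.R0=2 thr0.R1=2 thr1.R0=0
thr0.R0=2 thr0.R1=2 thr1.R0=1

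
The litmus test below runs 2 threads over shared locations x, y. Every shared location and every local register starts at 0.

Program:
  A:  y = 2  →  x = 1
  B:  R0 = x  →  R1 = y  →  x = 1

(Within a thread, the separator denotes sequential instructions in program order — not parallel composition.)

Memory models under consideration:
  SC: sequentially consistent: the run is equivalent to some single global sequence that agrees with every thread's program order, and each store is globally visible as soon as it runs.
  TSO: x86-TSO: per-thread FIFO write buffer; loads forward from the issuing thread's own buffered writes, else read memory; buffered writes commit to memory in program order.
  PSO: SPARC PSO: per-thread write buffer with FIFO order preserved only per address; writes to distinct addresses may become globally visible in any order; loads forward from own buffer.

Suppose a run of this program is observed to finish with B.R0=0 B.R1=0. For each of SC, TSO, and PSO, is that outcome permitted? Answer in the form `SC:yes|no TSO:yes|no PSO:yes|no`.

SC:yes TSO:yes PSO:yes

outcome vector order: (B.R0,B.R1)
[SC] allowed = {0/0; 0/2; 1/2}
[TSO] allowed = {0/0; 0/2; 1/2}
[PSO] allowed = {0/0; 0/2; 1/0; 1/2}
target 0/0 ∈ {SC,TSO,PSO}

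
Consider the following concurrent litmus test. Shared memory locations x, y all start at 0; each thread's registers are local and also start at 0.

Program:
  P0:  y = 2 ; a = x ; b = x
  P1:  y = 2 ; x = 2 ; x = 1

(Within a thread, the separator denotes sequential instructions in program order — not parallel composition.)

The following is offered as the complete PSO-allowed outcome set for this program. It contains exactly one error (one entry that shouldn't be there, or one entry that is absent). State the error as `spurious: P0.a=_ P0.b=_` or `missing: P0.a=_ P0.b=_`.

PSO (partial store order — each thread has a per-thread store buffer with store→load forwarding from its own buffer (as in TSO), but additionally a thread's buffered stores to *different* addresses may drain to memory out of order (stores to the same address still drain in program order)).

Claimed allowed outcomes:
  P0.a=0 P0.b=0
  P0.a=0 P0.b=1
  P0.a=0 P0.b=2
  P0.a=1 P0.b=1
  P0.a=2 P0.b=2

outcome vector order: (P0.a,P0.b)
PSO: 6 outcomes — {0/0; 0/1; 0/2; 1/1; 2/1; 2/2}
PSO∖claimed = {2/1}

missing: P0.a=2 P0.b=1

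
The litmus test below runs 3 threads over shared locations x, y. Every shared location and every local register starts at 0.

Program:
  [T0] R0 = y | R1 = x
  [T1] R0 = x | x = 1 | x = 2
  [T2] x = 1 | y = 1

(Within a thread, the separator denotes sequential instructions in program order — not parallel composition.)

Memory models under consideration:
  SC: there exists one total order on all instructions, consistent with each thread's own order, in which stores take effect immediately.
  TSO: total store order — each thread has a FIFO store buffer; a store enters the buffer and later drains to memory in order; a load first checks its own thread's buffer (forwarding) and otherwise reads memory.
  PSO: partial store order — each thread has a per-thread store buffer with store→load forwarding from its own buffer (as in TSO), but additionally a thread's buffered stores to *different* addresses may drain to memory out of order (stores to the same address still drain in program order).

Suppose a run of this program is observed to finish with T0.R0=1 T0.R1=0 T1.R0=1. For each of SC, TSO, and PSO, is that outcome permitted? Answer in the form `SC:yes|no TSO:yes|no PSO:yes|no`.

outcome vector order: (T0.R0,T0.R1,T1.R0)
SC (10): (0,0,0); (0,0,1); (0,1,0); (0,1,1); (0,2,0); (0,2,1); (1,1,0); (1,1,1); (1,2,0); (1,2,1)
TSO (10): (0,0,0); (0,0,1); (0,1,0); (0,1,1); (0,2,0); (0,2,1); (1,1,0); (1,1,1); (1,2,0); (1,2,1)
PSO (12): (0,0,0); (0,0,1); (0,1,0); (0,1,1); (0,2,0); (0,2,1); (1,0,0); (1,0,1); (1,1,0); (1,1,1); (1,2,0); (1,2,1)
target (1,0,1) ∈ {PSO}

SC:no TSO:no PSO:yes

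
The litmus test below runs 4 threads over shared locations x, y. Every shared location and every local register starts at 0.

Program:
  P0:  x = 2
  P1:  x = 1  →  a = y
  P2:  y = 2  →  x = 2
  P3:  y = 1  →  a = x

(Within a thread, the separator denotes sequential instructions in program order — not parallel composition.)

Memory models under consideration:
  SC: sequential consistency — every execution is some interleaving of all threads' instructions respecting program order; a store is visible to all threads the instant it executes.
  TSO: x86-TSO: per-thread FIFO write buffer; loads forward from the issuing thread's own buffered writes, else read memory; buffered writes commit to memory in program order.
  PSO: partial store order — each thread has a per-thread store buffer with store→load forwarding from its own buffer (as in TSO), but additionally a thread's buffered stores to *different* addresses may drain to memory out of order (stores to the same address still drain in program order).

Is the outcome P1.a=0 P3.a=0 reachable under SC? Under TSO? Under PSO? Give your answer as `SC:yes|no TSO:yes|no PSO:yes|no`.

SC:no TSO:yes PSO:yes

outcome vector order: (P1.a,P3.a)
under SC → <0 1> <0 2> <1 0> <1 1> <1 2> <2 0> <2 1> <2 2>
under TSO → <0 0> <0 1> <0 2> <1 0> <1 1> <1 2> <2 0> <2 1> <2 2>
under PSO → <0 0> <0 1> <0 2> <1 0> <1 1> <1 2> <2 0> <2 1> <2 2>
target <0 0> ∈ {TSO,PSO}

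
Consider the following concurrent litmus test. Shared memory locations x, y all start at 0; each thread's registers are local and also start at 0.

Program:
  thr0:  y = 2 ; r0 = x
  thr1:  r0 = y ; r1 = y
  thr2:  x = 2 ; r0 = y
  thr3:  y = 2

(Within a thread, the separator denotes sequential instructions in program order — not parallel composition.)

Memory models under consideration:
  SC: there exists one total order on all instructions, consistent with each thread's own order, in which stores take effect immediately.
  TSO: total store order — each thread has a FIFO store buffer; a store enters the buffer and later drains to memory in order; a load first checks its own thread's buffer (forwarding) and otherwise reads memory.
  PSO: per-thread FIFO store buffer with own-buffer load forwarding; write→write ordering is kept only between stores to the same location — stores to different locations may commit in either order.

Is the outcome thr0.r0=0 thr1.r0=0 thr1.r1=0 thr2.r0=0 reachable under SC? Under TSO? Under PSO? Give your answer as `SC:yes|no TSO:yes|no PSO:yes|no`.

SC:no TSO:yes PSO:yes

outcome vector order: (thr0.r0,thr1.r0,thr1.r1,thr2.r0)
under SC → 0002; 0022; 0222; 2000; 2002; 2020; 2022; 2220; 2222
under TSO → 0000; 0002; 0020; 0022; 0220; 0222; 2000; 2002; 2020; 2022; 2220; 2222
under PSO → 0000; 0002; 0020; 0022; 0220; 0222; 2000; 2002; 2020; 2022; 2220; 2222
target 0000 ∈ {TSO,PSO}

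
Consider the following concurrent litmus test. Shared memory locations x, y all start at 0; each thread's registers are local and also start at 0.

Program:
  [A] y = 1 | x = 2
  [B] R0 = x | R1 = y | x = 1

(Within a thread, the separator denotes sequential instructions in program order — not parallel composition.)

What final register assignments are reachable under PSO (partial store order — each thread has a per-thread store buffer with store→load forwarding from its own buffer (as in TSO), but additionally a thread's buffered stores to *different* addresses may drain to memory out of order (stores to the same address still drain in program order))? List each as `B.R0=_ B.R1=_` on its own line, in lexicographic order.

outcome vector order: (B.R0,B.R1)
|PSO outcomes| = 4

B.R0=0 B.R1=0
B.R0=0 B.R1=1
B.R0=2 B.R1=0
B.R0=2 B.R1=1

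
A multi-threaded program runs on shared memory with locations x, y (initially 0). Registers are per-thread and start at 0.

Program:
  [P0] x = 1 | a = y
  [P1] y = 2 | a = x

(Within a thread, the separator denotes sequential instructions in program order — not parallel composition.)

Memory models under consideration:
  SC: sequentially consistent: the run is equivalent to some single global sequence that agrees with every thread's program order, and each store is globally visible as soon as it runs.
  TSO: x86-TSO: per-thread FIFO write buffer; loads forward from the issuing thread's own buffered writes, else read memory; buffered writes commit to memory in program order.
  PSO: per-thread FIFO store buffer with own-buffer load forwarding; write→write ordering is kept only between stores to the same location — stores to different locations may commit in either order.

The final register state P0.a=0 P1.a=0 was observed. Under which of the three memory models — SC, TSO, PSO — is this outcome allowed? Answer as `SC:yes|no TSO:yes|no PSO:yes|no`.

outcome vector order: (P0.a,P1.a)
[SC] allowed = {0/1; 2/0; 2/1}
[TSO] allowed = {0/0; 0/1; 2/0; 2/1}
[PSO] allowed = {0/0; 0/1; 2/0; 2/1}
target 0/0 ∈ {TSO,PSO}

SC:no TSO:yes PSO:yes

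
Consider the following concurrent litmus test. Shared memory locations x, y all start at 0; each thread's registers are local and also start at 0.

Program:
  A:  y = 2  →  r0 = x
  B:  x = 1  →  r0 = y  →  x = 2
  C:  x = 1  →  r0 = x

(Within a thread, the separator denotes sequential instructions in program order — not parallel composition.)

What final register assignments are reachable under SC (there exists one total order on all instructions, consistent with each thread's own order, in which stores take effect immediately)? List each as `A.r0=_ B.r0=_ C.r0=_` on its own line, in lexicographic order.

A.r0=0 B.r0=2 C.r0=1
A.r0=0 B.r0=2 C.r0=2
A.r0=1 B.r0=0 C.r0=1
A.r0=1 B.r0=0 C.r0=2
A.r0=1 B.r0=2 C.r0=1
A.r0=1 B.r0=2 C.r0=2
A.r0=2 B.r0=0 C.r0=1
A.r0=2 B.r0=0 C.r0=2
A.r0=2 B.r0=2 C.r0=1
A.r0=2 B.r0=2 C.r0=2

outcome vector order: (A.r0,B.r0,C.r0)
|SC outcomes| = 10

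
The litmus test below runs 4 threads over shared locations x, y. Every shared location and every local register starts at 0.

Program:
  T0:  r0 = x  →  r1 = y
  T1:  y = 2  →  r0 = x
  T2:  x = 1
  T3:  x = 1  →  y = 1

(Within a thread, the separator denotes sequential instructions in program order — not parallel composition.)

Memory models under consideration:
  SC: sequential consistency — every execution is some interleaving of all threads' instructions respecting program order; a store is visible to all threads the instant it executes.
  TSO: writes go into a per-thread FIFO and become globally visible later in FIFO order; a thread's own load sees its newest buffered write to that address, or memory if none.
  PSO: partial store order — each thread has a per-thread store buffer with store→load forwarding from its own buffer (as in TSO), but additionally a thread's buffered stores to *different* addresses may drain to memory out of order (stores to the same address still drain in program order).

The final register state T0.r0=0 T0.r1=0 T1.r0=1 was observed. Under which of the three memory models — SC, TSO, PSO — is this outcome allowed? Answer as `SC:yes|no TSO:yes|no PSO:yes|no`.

outcome vector order: (T0.r0,T0.r1,T1.r0)
SC (11): 000; 001; 010; 011; 020; 021; 101; 110; 111; 120; 121
TSO (12): 000; 001; 010; 011; 020; 021; 100; 101; 110; 111; 120; 121
PSO (12): 000; 001; 010; 011; 020; 021; 100; 101; 110; 111; 120; 121
target 001 ∈ {SC,TSO,PSO}

SC:yes TSO:yes PSO:yes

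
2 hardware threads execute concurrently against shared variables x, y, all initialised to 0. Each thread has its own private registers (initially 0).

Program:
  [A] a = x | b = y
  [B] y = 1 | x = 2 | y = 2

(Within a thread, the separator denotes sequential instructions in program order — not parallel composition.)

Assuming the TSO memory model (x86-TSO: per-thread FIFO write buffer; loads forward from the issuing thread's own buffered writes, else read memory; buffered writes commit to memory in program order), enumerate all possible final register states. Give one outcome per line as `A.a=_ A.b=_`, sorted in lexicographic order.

A.a=0 A.b=0
A.a=0 A.b=1
A.a=0 A.b=2
A.a=2 A.b=1
A.a=2 A.b=2

outcome vector order: (A.a,A.b)
|TSO outcomes| = 5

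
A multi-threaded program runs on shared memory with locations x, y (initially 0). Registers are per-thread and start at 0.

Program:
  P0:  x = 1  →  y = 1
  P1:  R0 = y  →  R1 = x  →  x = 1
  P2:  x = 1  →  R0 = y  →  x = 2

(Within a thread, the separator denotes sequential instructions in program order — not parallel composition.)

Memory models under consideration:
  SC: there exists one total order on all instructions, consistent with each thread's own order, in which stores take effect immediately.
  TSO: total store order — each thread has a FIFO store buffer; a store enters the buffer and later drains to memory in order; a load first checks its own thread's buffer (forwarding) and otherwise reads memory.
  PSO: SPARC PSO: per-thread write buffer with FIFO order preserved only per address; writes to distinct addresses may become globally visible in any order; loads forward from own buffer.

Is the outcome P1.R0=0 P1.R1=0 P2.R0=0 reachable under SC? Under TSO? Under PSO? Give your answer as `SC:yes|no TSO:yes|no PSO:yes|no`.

SC:yes TSO:yes PSO:yes

outcome vector order: (P1.R0,P1.R1,P2.R0)
[SC] allowed = {000; 001; 010; 011; 020; 021; 110; 111; 120; 121}
[TSO] allowed = {000; 001; 010; 011; 020; 021; 110; 111; 120; 121}
[PSO] allowed = {000; 001; 010; 011; 020; 021; 100; 101; 110; 111; 120; 121}
target 000 ∈ {SC,TSO,PSO}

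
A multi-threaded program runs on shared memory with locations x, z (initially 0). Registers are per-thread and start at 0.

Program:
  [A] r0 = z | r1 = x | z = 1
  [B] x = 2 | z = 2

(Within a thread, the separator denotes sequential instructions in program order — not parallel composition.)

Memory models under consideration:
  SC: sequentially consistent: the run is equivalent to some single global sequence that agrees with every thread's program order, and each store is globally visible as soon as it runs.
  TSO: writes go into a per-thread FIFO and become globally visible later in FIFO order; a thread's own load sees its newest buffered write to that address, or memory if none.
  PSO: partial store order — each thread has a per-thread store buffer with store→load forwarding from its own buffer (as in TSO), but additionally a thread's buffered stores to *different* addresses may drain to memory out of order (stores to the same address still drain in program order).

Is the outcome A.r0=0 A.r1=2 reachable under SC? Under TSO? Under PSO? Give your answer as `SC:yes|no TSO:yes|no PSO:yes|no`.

SC:yes TSO:yes PSO:yes

outcome vector order: (A.r0,A.r1)
[SC] allowed = {0/0; 0/2; 2/2}
[TSO] allowed = {0/0; 0/2; 2/2}
[PSO] allowed = {0/0; 0/2; 2/0; 2/2}
target 0/2 ∈ {SC,TSO,PSO}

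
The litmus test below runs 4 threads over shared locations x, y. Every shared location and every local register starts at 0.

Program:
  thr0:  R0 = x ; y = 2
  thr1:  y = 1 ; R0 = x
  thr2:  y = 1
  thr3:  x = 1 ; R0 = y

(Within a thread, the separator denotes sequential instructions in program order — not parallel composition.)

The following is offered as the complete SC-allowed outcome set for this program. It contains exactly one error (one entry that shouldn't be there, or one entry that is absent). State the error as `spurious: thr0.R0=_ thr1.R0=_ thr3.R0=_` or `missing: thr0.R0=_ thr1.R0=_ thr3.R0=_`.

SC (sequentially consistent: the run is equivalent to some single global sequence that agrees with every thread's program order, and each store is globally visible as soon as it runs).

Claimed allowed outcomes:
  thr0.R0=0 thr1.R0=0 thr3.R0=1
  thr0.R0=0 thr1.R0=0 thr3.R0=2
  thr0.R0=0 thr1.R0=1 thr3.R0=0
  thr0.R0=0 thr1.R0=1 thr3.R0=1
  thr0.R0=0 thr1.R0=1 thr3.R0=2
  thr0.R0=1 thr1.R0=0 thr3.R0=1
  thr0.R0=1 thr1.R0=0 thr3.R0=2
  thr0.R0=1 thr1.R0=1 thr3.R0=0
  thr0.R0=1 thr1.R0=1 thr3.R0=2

missing: thr0.R0=1 thr1.R0=1 thr3.R0=1

outcome vector order: (thr0.R0,thr1.R0,thr3.R0)
SC: 10 outcomes — {<0 0 1>; <0 0 2>; <0 1 0>; <0 1 1>; <0 1 2>; <1 0 1>; <1 0 2>; <1 1 0>; <1 1 1>; <1 1 2>}
SC∖claimed = {<1 1 1>}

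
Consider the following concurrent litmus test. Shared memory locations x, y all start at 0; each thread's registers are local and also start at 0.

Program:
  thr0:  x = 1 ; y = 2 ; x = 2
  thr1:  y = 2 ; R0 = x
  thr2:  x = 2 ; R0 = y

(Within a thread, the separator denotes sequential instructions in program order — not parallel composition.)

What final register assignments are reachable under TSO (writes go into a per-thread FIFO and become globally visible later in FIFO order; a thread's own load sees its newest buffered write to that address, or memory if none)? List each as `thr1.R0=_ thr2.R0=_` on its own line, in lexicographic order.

thr1.R0=0 thr2.R0=0
thr1.R0=0 thr2.R0=2
thr1.R0=1 thr2.R0=0
thr1.R0=1 thr2.R0=2
thr1.R0=2 thr2.R0=0
thr1.R0=2 thr2.R0=2

outcome vector order: (thr1.R0,thr2.R0)
|TSO outcomes| = 6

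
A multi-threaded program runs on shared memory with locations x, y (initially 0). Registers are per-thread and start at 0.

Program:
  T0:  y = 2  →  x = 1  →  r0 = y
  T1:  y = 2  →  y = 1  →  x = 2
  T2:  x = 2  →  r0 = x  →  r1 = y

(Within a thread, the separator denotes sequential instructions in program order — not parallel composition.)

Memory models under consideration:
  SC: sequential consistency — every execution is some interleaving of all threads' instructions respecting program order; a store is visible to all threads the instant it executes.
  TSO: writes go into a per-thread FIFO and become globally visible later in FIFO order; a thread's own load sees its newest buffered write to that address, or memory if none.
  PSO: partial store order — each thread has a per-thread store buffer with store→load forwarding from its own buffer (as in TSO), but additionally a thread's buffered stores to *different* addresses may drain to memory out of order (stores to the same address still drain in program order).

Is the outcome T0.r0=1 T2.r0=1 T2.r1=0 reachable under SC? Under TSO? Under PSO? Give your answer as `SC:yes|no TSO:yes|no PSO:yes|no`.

SC:no TSO:no PSO:yes

outcome vector order: (T0.r0,T2.r0,T2.r1)
under SC → <1 1 1>; <1 1 2>; <1 2 0>; <1 2 1>; <1 2 2>; <2 1 1>; <2 1 2>; <2 2 0>; <2 2 1>; <2 2 2>
under TSO → <1 1 1>; <1 1 2>; <1 2 0>; <1 2 1>; <1 2 2>; <2 1 1>; <2 1 2>; <2 2 0>; <2 2 1>; <2 2 2>
under PSO → <1 1 0>; <1 1 1>; <1 1 2>; <1 2 0>; <1 2 1>; <1 2 2>; <2 1 0>; <2 1 1>; <2 1 2>; <2 2 0>; <2 2 1>; <2 2 2>
target <1 1 0> ∈ {PSO}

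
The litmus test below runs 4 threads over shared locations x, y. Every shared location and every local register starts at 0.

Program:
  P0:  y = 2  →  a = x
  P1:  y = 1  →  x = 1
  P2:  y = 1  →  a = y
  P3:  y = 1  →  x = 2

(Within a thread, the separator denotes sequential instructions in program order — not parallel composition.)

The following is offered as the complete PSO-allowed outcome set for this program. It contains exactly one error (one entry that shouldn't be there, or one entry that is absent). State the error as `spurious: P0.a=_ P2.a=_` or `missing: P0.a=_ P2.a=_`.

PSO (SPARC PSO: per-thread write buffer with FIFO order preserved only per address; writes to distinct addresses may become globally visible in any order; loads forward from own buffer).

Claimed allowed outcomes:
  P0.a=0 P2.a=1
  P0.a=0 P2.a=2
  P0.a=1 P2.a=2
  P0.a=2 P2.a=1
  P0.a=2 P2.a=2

missing: P0.a=1 P2.a=1

outcome vector order: (P0.a,P2.a)
PSO: 6 outcomes — {(0,1), (0,2), (1,1), (1,2), (2,1), (2,2)}
PSO∖claimed = {(1,1)}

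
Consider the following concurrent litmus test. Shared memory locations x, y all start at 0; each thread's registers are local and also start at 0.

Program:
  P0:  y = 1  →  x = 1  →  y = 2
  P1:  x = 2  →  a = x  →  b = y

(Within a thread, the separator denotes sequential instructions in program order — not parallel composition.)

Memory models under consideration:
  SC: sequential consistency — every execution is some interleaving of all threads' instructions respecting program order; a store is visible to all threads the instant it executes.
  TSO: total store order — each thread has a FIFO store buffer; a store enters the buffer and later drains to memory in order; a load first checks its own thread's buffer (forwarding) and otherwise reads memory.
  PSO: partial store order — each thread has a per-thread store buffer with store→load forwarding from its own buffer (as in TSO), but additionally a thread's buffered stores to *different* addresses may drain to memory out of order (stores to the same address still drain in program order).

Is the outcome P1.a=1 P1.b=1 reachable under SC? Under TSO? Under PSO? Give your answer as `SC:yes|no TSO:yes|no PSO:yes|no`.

SC:yes TSO:yes PSO:yes

outcome vector order: (P1.a,P1.b)
under SC → 1/1; 1/2; 2/0; 2/1; 2/2
under TSO → 1/1; 1/2; 2/0; 2/1; 2/2
under PSO → 1/0; 1/1; 1/2; 2/0; 2/1; 2/2
target 1/1 ∈ {SC,TSO,PSO}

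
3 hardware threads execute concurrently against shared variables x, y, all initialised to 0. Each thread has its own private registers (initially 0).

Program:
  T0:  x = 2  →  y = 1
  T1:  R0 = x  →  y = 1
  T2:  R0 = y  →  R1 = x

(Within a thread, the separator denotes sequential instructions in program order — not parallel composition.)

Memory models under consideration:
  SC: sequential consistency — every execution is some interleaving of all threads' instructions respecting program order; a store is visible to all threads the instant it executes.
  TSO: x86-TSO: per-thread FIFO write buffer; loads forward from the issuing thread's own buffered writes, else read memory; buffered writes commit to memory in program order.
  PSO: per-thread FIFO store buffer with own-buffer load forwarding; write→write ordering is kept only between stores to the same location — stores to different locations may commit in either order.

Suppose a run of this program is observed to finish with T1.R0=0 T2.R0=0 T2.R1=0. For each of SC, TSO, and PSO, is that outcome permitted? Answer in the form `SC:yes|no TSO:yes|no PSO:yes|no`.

outcome vector order: (T1.R0,T2.R0,T2.R1)
[SC] allowed = {(0,0,0); (0,0,2); (0,1,0); (0,1,2); (2,0,0); (2,0,2); (2,1,2)}
[TSO] allowed = {(0,0,0); (0,0,2); (0,1,0); (0,1,2); (2,0,0); (2,0,2); (2,1,2)}
[PSO] allowed = {(0,0,0); (0,0,2); (0,1,0); (0,1,2); (2,0,0); (2,0,2); (2,1,0); (2,1,2)}
target (0,0,0) ∈ {SC,TSO,PSO}

SC:yes TSO:yes PSO:yes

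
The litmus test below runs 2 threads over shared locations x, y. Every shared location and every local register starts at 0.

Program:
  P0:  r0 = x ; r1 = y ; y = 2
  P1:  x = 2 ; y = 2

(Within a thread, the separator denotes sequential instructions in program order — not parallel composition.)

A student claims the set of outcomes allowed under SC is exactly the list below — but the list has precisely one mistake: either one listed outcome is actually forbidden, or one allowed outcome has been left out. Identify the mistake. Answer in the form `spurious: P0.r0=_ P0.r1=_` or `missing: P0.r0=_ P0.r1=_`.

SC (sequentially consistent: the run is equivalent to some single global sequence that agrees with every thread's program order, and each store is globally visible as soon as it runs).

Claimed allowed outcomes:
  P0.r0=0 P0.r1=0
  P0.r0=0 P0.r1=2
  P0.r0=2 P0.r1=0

outcome vector order: (P0.r0,P0.r1)
SC (4): 00, 02, 20, 22
SC∖claimed = {22}

missing: P0.r0=2 P0.r1=2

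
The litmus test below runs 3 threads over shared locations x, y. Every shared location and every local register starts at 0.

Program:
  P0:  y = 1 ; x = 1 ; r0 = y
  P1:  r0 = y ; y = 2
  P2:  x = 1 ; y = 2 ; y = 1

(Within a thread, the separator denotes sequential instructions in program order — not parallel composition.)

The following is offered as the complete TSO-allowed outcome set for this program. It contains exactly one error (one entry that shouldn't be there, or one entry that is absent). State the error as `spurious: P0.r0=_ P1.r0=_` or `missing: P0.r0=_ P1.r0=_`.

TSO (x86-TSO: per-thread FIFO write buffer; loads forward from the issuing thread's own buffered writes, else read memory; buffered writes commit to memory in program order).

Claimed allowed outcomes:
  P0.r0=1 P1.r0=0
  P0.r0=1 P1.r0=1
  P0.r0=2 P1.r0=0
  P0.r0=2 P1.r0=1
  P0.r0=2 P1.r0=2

outcome vector order: (P0.r0,P1.r0)
under TSO → 10, 11, 12, 20, 21, 22
TSO∖claimed = {12}

missing: P0.r0=1 P1.r0=2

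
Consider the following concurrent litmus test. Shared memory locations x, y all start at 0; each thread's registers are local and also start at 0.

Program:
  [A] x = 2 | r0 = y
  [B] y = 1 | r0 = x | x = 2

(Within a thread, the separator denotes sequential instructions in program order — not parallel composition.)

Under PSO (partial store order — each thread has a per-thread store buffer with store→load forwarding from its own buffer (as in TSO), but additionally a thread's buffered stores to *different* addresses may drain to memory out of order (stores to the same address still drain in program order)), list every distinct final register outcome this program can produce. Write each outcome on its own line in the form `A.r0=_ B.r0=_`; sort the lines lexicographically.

outcome vector order: (A.r0,B.r0)
|PSO outcomes| = 4

A.r0=0 B.r0=0
A.r0=0 B.r0=2
A.r0=1 B.r0=0
A.r0=1 B.r0=2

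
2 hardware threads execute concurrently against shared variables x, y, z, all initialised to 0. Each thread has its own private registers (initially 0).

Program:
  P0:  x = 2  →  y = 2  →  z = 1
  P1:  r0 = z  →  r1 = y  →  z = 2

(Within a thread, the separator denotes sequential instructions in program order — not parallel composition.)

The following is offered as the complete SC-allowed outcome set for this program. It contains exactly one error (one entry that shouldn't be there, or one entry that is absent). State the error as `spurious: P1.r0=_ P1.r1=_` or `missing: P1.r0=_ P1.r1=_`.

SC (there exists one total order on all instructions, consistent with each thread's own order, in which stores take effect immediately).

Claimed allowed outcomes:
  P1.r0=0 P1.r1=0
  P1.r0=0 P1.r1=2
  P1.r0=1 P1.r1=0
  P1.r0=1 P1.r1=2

spurious: P1.r0=1 P1.r1=0

outcome vector order: (P1.r0,P1.r1)
under SC → 0/0; 0/2; 1/2
claimed∖SC = {1/0}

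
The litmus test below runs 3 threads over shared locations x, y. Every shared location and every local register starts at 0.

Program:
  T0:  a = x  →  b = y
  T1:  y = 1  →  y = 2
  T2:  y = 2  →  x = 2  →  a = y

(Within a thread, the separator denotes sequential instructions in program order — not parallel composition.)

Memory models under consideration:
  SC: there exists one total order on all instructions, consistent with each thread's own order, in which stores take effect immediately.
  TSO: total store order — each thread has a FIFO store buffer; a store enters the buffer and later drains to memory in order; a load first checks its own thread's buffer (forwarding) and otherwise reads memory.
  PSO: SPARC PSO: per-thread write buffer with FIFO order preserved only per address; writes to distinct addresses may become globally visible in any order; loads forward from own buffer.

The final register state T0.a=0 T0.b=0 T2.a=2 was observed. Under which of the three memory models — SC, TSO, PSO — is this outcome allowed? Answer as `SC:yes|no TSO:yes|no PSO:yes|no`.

outcome vector order: (T0.a,T0.b,T2.a)
[SC] allowed = {001; 002; 011; 012; 021; 022; 211; 212; 221; 222}
[TSO] allowed = {001; 002; 011; 012; 021; 022; 211; 212; 221; 222}
[PSO] allowed = {001; 002; 011; 012; 021; 022; 201; 202; 211; 212; 221; 222}
target 002 ∈ {SC,TSO,PSO}

SC:yes TSO:yes PSO:yes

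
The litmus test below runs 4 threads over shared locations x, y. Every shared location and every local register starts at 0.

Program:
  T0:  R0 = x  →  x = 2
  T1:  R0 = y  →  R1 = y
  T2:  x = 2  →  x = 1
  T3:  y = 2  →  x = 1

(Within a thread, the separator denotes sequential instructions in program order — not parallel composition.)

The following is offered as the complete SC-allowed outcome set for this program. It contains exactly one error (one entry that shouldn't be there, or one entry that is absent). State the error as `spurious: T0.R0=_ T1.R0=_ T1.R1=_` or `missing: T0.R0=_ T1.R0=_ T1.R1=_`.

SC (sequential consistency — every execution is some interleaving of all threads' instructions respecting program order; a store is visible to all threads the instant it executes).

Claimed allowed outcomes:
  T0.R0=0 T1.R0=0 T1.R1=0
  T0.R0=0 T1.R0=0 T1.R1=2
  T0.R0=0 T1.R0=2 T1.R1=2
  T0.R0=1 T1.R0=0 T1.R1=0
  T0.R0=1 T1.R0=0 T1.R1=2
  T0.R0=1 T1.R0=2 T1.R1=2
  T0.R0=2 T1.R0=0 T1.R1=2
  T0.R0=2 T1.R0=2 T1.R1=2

outcome vector order: (T0.R0,T1.R0,T1.R1)
SC (9): <0 0 0>; <0 0 2>; <0 2 2>; <1 0 0>; <1 0 2>; <1 2 2>; <2 0 0>; <2 0 2>; <2 2 2>
SC∖claimed = {<2 0 0>}

missing: T0.R0=2 T1.R0=0 T1.R1=0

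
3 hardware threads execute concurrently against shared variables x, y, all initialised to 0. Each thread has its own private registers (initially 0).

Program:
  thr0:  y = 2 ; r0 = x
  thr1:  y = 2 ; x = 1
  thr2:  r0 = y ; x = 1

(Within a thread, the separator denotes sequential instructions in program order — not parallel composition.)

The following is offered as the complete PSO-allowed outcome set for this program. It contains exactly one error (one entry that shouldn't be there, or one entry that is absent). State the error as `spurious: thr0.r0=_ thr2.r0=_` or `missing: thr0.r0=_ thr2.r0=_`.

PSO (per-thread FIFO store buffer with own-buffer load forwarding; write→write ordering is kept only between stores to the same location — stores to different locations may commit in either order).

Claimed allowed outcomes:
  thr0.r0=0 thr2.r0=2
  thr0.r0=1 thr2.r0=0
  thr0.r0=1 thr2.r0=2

outcome vector order: (thr0.r0,thr2.r0)
[PSO] allowed = {(0,0) (0,2) (1,0) (1,2)}
PSO∖claimed = {(0,0)}

missing: thr0.r0=0 thr2.r0=0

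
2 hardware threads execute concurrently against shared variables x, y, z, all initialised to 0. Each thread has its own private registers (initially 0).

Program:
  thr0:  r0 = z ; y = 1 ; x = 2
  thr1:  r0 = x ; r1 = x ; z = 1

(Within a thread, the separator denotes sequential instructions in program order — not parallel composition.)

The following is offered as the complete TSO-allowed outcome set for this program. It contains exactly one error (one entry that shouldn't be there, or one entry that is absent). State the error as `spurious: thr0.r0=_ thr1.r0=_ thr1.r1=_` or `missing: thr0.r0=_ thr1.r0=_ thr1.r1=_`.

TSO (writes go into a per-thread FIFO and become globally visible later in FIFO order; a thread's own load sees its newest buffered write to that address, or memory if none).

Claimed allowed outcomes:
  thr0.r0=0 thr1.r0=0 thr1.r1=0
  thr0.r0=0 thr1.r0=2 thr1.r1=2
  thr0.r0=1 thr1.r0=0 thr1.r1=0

outcome vector order: (thr0.r0,thr1.r0,thr1.r1)
under TSO → (0,0,0); (0,0,2); (0,2,2); (1,0,0)
TSO∖claimed = {(0,0,2)}

missing: thr0.r0=0 thr1.r0=0 thr1.r1=2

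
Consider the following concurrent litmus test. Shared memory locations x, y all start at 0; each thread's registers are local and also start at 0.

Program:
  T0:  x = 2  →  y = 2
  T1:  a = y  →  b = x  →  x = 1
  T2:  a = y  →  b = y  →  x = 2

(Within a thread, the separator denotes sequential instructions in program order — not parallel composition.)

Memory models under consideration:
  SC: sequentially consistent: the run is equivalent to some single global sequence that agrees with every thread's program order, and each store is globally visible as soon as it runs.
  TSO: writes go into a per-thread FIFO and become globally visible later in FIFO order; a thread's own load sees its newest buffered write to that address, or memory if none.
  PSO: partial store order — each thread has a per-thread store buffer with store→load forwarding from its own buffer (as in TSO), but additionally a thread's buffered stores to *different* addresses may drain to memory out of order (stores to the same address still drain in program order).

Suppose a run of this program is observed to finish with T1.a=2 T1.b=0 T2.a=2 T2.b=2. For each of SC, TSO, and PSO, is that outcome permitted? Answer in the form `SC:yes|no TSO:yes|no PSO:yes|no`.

SC:no TSO:no PSO:yes

outcome vector order: (T1.a,T1.b,T2.a,T2.b)
SC (9): (0,0,0,0), (0,0,0,2), (0,0,2,2), (0,2,0,0), (0,2,0,2), (0,2,2,2), (2,2,0,0), (2,2,0,2), (2,2,2,2)
TSO (9): (0,0,0,0), (0,0,0,2), (0,0,2,2), (0,2,0,0), (0,2,0,2), (0,2,2,2), (2,2,0,0), (2,2,0,2), (2,2,2,2)
PSO (12): (0,0,0,0), (0,0,0,2), (0,0,2,2), (0,2,0,0), (0,2,0,2), (0,2,2,2), (2,0,0,0), (2,0,0,2), (2,0,2,2), (2,2,0,0), (2,2,0,2), (2,2,2,2)
target (2,0,2,2) ∈ {PSO}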